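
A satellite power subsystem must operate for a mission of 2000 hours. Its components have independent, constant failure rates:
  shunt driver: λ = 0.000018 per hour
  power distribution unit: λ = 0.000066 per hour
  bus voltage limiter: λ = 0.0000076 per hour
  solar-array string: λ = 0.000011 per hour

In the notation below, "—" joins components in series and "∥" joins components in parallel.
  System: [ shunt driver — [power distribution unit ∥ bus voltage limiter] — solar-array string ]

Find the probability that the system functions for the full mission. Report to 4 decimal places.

R(shunt driver) = exp(−0.000018 × 2000) = 0.964640
R(power distribution unit) = exp(−0.000066 × 2000) = 0.876341
R(bus voltage limiter) = exp(−0.0000076 × 2000) = 0.984915
R(solar-array string) = exp(−0.000011 × 2000) = 0.978240
Parallel (power distribution unit and bus voltage limiter): 1 − (1 − 0.876341)(1 − 0.984915) = 0.998135
Series (shunt driver, [0.998135], and solar-array string): 0.964640 × 0.998135 × 0.978240 = 0.9419

0.9419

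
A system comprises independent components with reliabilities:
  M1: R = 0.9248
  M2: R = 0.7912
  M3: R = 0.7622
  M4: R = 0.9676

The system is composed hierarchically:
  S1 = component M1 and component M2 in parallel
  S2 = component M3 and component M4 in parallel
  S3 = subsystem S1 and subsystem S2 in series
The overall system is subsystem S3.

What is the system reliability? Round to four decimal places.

0.9767

Parallel (M1 and M2): 1 − (1 − 0.924800)(1 − 0.791200) = 0.984298
Parallel (M3 and M4): 1 − (1 − 0.762200)(1 − 0.967600) = 0.992295
Series ([0.984298] and [0.992295]): 0.984298 × 0.992295 = 0.9767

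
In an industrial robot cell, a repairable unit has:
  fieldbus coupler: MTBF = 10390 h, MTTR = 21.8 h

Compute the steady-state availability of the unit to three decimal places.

0.998

A(fieldbus coupler) = MTBF/(MTBF+MTTR) = 10390/(10390+21.8) = 0.998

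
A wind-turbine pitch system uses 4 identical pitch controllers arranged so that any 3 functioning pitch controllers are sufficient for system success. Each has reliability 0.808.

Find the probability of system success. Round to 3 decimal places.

0.831

R = Σ_{i=3}^{4} C(4,i) p^i (1−p)^{4−i} with p = 0.808
C(4,3)·0.808^3·0.192^1 = 0.40513
C(4,4)·0.808^4·0.192^0 = 0.42623
Sum = 0.831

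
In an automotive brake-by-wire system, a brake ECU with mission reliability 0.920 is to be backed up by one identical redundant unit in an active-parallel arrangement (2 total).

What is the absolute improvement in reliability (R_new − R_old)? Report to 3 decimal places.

0.074

R_before = 0.920
R_after = 1 − (1 − 0.920)^2 = 0.994
ΔR = 0.994 − 0.920 = 0.074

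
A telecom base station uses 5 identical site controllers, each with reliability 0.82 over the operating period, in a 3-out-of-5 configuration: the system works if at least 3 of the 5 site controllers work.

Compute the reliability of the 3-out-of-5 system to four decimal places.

R = Σ_{i=3}^{5} C(5,i) p^i (1−p)^{5−i} with p = 0.82
C(5,3)·0.82^3·0.18^2 = 0.178643
C(5,4)·0.82^4·0.18^1 = 0.406910
C(5,5)·0.82^5·0.18^0 = 0.370740
Sum = 0.9563

0.9563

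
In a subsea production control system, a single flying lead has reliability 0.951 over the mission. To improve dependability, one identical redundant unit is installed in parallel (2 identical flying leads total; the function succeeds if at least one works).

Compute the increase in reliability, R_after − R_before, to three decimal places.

R_before = 0.951
R_after = 1 − (1 − 0.951)^2 = 0.998
ΔR = 0.998 − 0.951 = 0.047

0.047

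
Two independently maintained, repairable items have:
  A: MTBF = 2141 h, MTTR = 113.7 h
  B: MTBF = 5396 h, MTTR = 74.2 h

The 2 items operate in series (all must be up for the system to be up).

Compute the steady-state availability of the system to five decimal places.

0.93669

A(A) = MTBF/(MTBF+MTTR) = 2141/(2141+113.7) = 0.949572
A(B) = MTBF/(MTBF+MTTR) = 5396/(5396+74.2) = 0.986436
Series availability: 0.949572 × 0.986436 = 0.93669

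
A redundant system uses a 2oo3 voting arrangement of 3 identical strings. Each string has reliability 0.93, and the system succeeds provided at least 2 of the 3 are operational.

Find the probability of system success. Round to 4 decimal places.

R = Σ_{i=2}^{3} C(3,i) p^i (1−p)^{3−i} with p = 0.93
C(3,2)·0.93^2·0.07^1 = 0.181629
C(3,3)·0.93^3·0.07^0 = 0.804357
Sum = 0.9860

0.9860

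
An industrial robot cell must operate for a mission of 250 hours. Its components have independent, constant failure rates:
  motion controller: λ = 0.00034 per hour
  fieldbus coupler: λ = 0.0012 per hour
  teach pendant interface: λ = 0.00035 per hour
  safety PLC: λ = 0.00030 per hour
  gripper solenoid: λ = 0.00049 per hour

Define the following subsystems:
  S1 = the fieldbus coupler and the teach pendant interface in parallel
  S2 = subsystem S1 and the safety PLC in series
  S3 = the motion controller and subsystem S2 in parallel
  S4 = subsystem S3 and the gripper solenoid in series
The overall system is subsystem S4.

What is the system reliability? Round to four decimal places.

0.8780

R(motion controller) = exp(−0.00034 × 250) = 0.918512
R(fieldbus coupler) = exp(−0.0012 × 250) = 0.740818
R(teach pendant interface) = exp(−0.00035 × 250) = 0.916219
R(safety PLC) = exp(−0.00030 × 250) = 0.927743
R(gripper solenoid) = exp(−0.00049 × 250) = 0.884706
Parallel (fieldbus coupler and teach pendant interface): 1 − (1 − 0.740818)(1 − 0.916219) = 0.978285
Series ([0.978285] and safety PLC): 0.978285 × 0.927743 = 0.907597
Parallel (motion controller and [0.907597]): 1 − (1 − 0.918512)(1 − 0.907597) = 0.992470
Series ([0.992470] and gripper solenoid): 0.992470 × 0.884706 = 0.8780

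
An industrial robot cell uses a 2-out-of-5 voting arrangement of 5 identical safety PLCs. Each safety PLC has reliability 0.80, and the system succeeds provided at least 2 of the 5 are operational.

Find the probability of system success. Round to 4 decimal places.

0.9933

R = Σ_{i=2}^{5} C(5,i) p^i (1−p)^{5−i} with p = 0.80
C(5,2)·0.80^2·0.20^3 = 0.051200
C(5,3)·0.80^3·0.20^2 = 0.204800
C(5,4)·0.80^4·0.20^1 = 0.409600
C(5,5)·0.80^5·0.20^0 = 0.327680
Sum = 0.9933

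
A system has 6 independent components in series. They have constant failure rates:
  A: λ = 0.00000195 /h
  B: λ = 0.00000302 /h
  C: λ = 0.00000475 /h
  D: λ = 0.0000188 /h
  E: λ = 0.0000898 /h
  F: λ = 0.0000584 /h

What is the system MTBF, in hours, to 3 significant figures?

Series of exponential components: λ_sys = Σ λ_i
λ_sys = 0.00000195 + 0.00000302 + 0.00000475 + 0.0000188 + 0.0000898 + 0.0000584 = 1.7672e-04 /h
MTBF = 1 / λ_sys = 5660 h

5660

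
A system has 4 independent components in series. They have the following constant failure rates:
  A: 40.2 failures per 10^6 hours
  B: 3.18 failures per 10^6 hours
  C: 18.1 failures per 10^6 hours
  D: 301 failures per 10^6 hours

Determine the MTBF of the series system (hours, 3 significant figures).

Series of exponential components: λ_sys = Σ λ_i
λ_sys = 0.0000402 + 0.00000318 + 0.0000181 + 0.000301 = 3.6248e-04 /h
MTBF = 1 / λ_sys = 2760 h

2760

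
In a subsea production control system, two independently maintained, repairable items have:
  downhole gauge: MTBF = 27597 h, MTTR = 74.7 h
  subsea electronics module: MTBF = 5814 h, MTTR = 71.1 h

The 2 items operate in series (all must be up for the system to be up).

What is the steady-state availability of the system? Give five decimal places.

0.98525

A(downhole gauge) = MTBF/(MTBF+MTTR) = 27597/(27597+74.7) = 0.997300
A(subsea electronics module) = MTBF/(MTBF+MTTR) = 5814/(5814+71.1) = 0.987919
Series availability: 0.997300 × 0.987919 = 0.98525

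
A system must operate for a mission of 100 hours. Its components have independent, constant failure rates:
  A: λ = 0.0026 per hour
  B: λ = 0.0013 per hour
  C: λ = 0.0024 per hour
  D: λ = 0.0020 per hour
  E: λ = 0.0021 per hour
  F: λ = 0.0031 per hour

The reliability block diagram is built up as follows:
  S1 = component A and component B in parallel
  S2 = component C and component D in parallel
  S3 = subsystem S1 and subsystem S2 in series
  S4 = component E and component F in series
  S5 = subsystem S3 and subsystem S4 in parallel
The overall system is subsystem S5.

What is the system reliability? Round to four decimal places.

R(A) = exp(−0.0026 × 100) = 0.771052
R(B) = exp(−0.0013 × 100) = 0.878095
R(C) = exp(−0.0024 × 100) = 0.786628
R(D) = exp(−0.0020 × 100) = 0.818731
R(E) = exp(−0.0021 × 100) = 0.810584
R(F) = exp(−0.0031 × 100) = 0.733447
Parallel (A and B): 1 − (1 − 0.771052)(1 − 0.878095) = 0.972090
Parallel (C and D): 1 − (1 − 0.786628)(1 − 0.818731) = 0.961322
Series ([0.972090] and [0.961322]): 0.972090 × 0.961322 = 0.934492
Series (E and F): 0.810584 × 0.733447 = 0.594520
Parallel ([0.934492] and [0.594520]): 1 − (1 − 0.934492)(1 − 0.594520) = 0.9734

0.9734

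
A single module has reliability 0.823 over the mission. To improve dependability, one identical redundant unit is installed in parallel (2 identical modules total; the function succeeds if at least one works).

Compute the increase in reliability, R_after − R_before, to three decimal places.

0.146

R_before = 0.823
R_after = 1 − (1 − 0.823)^2 = 0.969
ΔR = 0.969 − 0.823 = 0.146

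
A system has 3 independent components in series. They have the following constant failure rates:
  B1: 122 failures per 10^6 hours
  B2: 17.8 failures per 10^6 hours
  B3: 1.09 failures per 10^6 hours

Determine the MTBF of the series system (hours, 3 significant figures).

7100

Series of exponential components: λ_sys = Σ λ_i
λ_sys = 0.000122 + 0.0000178 + 0.00000109 = 1.4089e-04 /h
MTBF = 1 / λ_sys = 7100 h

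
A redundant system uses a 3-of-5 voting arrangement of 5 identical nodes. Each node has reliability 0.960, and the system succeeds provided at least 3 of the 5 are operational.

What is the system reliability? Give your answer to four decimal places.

0.9994

R = Σ_{i=3}^{5} C(5,i) p^i (1−p)^{5−i} with p = 0.960
C(5,3)·0.960^3·0.040^2 = 0.014156
C(5,4)·0.960^4·0.040^1 = 0.169869
C(5,5)·0.960^5·0.040^0 = 0.815373
Sum = 0.9994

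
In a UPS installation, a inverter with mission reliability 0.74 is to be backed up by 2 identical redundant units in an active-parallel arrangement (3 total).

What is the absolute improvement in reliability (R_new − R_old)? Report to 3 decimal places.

0.242

R_before = 0.74
R_after = 1 − (1 − 0.74)^3 = 0.982
ΔR = 0.982 − 0.74 = 0.242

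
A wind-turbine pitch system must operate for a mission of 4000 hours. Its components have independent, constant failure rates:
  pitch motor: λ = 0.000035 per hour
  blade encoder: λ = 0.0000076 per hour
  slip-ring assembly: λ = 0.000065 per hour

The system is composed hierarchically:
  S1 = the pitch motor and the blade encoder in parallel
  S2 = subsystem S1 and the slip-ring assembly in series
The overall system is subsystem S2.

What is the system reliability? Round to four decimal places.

0.7680

R(pitch motor) = exp(−0.000035 × 4000) = 0.869358
R(blade encoder) = exp(−0.0000076 × 4000) = 0.970057
R(slip-ring assembly) = exp(−0.000065 × 4000) = 0.771052
Parallel (pitch motor and blade encoder): 1 − (1 − 0.869358)(1 − 0.970057) = 0.996088
Series ([0.996088] and slip-ring assembly): 0.996088 × 0.771052 = 0.7680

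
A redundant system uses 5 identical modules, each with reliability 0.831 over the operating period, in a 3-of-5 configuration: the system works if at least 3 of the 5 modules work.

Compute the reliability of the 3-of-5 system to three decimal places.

R = Σ_{i=3}^{5} C(5,i) p^i (1−p)^{5−i} with p = 0.831
C(5,3)·0.831^3·0.169^2 = 0.16390
C(5,4)·0.831^4·0.169^1 = 0.40296
C(5,5)·0.831^5·0.169^0 = 0.39628
Sum = 0.963

0.963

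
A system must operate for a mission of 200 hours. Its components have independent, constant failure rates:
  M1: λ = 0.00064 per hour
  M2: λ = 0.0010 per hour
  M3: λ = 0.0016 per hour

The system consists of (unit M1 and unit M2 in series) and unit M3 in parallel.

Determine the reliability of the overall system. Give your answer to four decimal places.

R(M1) = exp(−0.00064 × 200) = 0.879853
R(M2) = exp(−0.0010 × 200) = 0.818731
R(M3) = exp(−0.0016 × 200) = 0.726149
Series (M1 and M2): 0.879853 × 0.818731 = 0.720363
Parallel ([0.720363] and M3): 1 − (1 − 0.720363)(1 − 0.726149) = 0.9234

0.9234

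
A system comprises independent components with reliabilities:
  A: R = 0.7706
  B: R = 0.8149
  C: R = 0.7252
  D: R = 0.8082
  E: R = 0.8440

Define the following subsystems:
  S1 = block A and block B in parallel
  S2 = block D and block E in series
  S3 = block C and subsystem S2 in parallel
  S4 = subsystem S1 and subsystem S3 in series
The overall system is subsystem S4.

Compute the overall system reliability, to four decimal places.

0.8739

Parallel (A and B): 1 − (1 − 0.770600)(1 − 0.814900) = 0.957538
Series (D and E): 0.808200 × 0.844000 = 0.682121
Parallel (C and [0.682121]): 1 − (1 − 0.725200)(1 − 0.682121) = 0.912647
Series ([0.957538] and [0.912647]): 0.957538 × 0.912647 = 0.8739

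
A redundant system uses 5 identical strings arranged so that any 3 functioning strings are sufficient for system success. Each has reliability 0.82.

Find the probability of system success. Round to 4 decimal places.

R = Σ_{i=3}^{5} C(5,i) p^i (1−p)^{5−i} with p = 0.82
C(5,3)·0.82^3·0.18^2 = 0.178643
C(5,4)·0.82^4·0.18^1 = 0.406910
C(5,5)·0.82^5·0.18^0 = 0.370740
Sum = 0.9563

0.9563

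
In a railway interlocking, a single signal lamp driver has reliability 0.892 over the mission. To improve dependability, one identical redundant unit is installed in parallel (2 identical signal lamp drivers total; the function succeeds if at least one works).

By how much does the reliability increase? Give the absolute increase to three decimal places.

R_before = 0.892
R_after = 1 − (1 − 0.892)^2 = 0.988
ΔR = 0.988 − 0.892 = 0.096

0.096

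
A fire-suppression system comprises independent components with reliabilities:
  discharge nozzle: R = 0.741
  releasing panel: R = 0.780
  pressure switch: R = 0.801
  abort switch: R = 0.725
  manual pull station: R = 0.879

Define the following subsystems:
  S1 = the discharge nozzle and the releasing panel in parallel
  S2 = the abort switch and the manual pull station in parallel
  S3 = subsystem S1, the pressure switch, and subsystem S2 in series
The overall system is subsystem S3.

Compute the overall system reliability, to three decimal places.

Parallel (discharge nozzle and releasing panel): 1 − (1 − 0.74100)(1 − 0.78000) = 0.94302
Parallel (abort switch and manual pull station): 1 − (1 − 0.72500)(1 − 0.87900) = 0.96673
Series ([0.94302], pressure switch, and [0.96673]): 0.94302 × 0.80100 × 0.96673 = 0.730

0.730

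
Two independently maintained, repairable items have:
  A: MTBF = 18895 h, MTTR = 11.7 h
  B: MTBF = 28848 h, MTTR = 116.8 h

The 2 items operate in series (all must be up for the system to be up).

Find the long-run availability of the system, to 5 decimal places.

0.99535

A(A) = MTBF/(MTBF+MTTR) = 18895/(18895+11.7) = 0.999381
A(B) = MTBF/(MTBF+MTTR) = 28848/(28848+116.8) = 0.995968
Series availability: 0.999381 × 0.995968 = 0.99535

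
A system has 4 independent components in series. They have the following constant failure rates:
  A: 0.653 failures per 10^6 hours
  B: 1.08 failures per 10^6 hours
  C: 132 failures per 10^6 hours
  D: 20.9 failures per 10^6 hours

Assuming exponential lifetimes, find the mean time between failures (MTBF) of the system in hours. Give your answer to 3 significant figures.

Series of exponential components: λ_sys = Σ λ_i
λ_sys = 0.000000653 + 0.00000108 + 0.000132 + 0.0000209 = 1.5463e-04 /h
MTBF = 1 / λ_sys = 6470 h

6470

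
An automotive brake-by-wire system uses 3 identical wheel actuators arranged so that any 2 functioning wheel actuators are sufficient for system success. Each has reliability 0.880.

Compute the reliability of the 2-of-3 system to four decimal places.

R = Σ_{i=2}^{3} C(3,i) p^i (1−p)^{3−i} with p = 0.880
C(3,2)·0.880^2·0.120^1 = 0.278784
C(3,3)·0.880^3·0.120^0 = 0.681472
Sum = 0.9603

0.9603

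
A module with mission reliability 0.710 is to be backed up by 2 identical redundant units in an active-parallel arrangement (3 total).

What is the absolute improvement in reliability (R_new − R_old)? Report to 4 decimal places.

R_before = 0.710
R_after = 1 − (1 − 0.710)^3 = 0.9756
ΔR = 0.9756 − 0.710 = 0.2656

0.2656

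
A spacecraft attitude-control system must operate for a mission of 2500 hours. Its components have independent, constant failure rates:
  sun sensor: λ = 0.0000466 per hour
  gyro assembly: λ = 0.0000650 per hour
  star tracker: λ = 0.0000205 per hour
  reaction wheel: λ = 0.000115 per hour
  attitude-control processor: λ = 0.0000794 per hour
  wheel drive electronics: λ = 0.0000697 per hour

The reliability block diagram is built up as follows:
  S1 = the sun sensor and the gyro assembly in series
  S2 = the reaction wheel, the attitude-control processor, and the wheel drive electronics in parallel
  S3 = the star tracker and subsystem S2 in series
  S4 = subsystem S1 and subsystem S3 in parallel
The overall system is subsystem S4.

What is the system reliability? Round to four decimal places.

R(sun sensor) = exp(−0.0000466 × 2500) = 0.890030
R(gyro assembly) = exp(−0.0000650 × 2500) = 0.850016
R(star tracker) = exp(−0.0000205 × 2500) = 0.950041
R(reaction wheel) = exp(−0.000115 × 2500) = 0.750137
R(attitude-control processor) = exp(−0.0000794 × 2500) = 0.819960
R(wheel drive electronics) = exp(−0.0000697 × 2500) = 0.840087
Series (sun sensor and gyro assembly): 0.890030 × 0.850016 = 0.756540
Parallel (reaction wheel, attitude-control processor, and wheel drive electronics): 1 − (1 − 0.750137)(1 − 0.819960)(1 − 0.840087) = 0.992806
Series (star tracker and [0.992806]): 0.950041 × 0.992806 = 0.943206
Parallel ([0.756540] and [0.943206]): 1 − (1 − 0.756540)(1 − 0.943206) = 0.9862

0.9862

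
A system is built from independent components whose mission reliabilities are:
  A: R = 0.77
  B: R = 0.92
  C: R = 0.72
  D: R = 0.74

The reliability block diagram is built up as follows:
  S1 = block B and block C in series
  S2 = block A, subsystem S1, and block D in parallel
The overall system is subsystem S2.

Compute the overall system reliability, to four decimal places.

0.9798

Series (B and C): 0.920000 × 0.720000 = 0.662400
Parallel (A, [0.662400], and D): 1 − (1 − 0.770000)(1 − 0.662400)(1 − 0.740000) = 0.9798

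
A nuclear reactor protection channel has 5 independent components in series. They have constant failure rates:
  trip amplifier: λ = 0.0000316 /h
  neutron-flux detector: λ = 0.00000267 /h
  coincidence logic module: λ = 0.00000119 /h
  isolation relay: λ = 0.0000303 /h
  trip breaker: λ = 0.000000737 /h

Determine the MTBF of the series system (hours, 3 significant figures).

Series of exponential components: λ_sys = Σ λ_i
λ_sys = 0.0000316 + 0.00000267 + 0.00000119 + 0.0000303 + 0.000000737 = 6.6497e-05 /h
MTBF = 1 / λ_sys = 15000 h

15000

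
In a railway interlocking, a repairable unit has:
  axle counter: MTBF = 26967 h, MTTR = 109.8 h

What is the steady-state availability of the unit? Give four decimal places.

A(axle counter) = MTBF/(MTBF+MTTR) = 26967/(26967+109.8) = 0.9959

0.9959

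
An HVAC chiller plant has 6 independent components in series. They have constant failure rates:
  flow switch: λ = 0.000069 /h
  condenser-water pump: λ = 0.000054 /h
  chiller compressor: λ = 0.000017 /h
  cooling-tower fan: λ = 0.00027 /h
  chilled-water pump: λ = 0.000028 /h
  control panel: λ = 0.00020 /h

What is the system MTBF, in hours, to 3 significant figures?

Series of exponential components: λ_sys = Σ λ_i
λ_sys = 0.000069 + 0.000054 + 0.000017 + 0.00027 + 0.000028 + 0.00020 = 6.3800e-04 /h
MTBF = 1 / λ_sys = 1570 h

1570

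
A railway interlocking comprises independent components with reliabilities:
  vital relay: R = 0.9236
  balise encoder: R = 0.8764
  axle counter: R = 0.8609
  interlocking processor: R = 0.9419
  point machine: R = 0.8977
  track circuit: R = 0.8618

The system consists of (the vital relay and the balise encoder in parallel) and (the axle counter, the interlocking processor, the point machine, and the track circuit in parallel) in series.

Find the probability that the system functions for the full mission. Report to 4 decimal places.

Parallel (vital relay and balise encoder): 1 − (1 − 0.923600)(1 − 0.876400) = 0.990557
Parallel (axle counter, interlocking processor, point machine, and track circuit): 1 − (1 − 0.860900)(1 − 0.941900)(1 − 0.897700)(1 − 0.861800) = 0.999886
Series ([0.990557] and [0.999886]): 0.990557 × 0.999886 = 0.9904

0.9904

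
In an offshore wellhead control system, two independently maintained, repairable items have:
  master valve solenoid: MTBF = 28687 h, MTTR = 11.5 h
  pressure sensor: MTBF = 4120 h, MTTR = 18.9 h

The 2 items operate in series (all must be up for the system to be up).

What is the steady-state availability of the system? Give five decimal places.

A(master valve solenoid) = MTBF/(MTBF+MTTR) = 28687/(28687+11.5) = 0.999599
A(pressure sensor) = MTBF/(MTBF+MTTR) = 4120/(4120+18.9) = 0.995434
Series availability: 0.999599 × 0.995434 = 0.99503

0.99503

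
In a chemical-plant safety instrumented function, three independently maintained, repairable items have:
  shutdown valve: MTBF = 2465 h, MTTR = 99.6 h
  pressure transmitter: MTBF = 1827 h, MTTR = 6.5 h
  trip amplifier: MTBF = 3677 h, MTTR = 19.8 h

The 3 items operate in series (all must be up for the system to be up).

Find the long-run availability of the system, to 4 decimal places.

A(shutdown valve) = MTBF/(MTBF+MTTR) = 2465/(2465+99.6) = 0.961164
A(pressure transmitter) = MTBF/(MTBF+MTTR) = 1827/(1827+6.5) = 0.996455
A(trip amplifier) = MTBF/(MTBF+MTTR) = 3677/(3677+19.8) = 0.994644
Series availability: 0.961164 × 0.996455 × 0.994644 = 0.9526

0.9526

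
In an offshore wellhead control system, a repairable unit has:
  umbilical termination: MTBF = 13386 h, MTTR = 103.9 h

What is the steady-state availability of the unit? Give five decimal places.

A(umbilical termination) = MTBF/(MTBF+MTTR) = 13386/(13386+103.9) = 0.99230

0.99230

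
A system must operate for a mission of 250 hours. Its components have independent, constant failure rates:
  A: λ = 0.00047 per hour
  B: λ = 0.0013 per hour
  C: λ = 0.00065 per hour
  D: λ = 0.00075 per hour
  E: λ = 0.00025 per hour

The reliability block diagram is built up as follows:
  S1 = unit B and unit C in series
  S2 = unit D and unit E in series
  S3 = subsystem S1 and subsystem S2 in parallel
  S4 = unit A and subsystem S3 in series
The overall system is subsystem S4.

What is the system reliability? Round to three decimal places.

0.813

R(A) = exp(−0.00047 × 250) = 0.88914
R(B) = exp(−0.0013 × 250) = 0.72253
R(C) = exp(−0.00065 × 250) = 0.85002
R(D) = exp(−0.00075 × 250) = 0.82903
R(E) = exp(−0.00025 × 250) = 0.93941
Series (B and C): 0.72253 × 0.85002 = 0.61416
Series (D and E): 0.82903 × 0.93941 = 0.77880
Parallel ([0.61416] and [0.77880]): 1 − (1 − 0.61416)(1 − 0.77880) = 0.91465
Series (A and [0.91465]): 0.88914 × 0.91465 = 0.813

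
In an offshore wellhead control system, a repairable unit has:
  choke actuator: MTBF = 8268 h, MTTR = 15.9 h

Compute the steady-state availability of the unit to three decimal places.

0.998

A(choke actuator) = MTBF/(MTBF+MTTR) = 8268/(8268+15.9) = 0.998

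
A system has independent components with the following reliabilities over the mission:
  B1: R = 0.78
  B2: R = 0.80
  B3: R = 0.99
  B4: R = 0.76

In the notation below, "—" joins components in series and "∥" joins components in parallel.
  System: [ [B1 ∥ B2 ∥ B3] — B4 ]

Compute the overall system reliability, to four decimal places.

0.7597

Parallel (B1, B2, and B3): 1 − (1 − 0.780000)(1 − 0.800000)(1 − 0.990000) = 0.999560
Series ([0.999560] and B4): 0.999560 × 0.760000 = 0.7597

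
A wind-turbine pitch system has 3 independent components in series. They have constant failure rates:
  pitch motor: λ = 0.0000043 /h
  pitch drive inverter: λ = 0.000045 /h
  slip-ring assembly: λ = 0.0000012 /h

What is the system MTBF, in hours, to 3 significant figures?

19800

Series of exponential components: λ_sys = Σ λ_i
λ_sys = 0.0000043 + 0.000045 + 0.0000012 = 5.0500e-05 /h
MTBF = 1 / λ_sys = 19800 h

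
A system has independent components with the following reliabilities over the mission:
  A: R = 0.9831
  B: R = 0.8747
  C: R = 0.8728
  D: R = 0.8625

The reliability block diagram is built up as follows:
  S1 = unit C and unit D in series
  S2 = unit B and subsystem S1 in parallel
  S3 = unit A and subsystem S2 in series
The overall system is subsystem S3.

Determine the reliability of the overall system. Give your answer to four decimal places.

Series (C and D): 0.872800 × 0.862500 = 0.752790
Parallel (B and [0.752790]): 1 − (1 − 0.874700)(1 − 0.752790) = 0.969025
Series (A and [0.969025]): 0.983100 × 0.969025 = 0.9526

0.9526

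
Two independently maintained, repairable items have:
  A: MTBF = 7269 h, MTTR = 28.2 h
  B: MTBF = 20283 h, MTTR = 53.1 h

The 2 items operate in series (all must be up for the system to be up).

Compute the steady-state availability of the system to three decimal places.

0.994

A(A) = MTBF/(MTBF+MTTR) = 7269/(7269+28.2) = 0.996136
A(B) = MTBF/(MTBF+MTTR) = 20283/(20283+53.1) = 0.997389
Series availability: 0.996136 × 0.997389 = 0.994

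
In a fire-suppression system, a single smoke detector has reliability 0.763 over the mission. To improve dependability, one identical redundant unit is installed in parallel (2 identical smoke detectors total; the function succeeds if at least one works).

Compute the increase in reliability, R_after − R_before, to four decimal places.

0.1808

R_before = 0.763
R_after = 1 − (1 − 0.763)^2 = 0.9438
ΔR = 0.9438 − 0.763 = 0.1808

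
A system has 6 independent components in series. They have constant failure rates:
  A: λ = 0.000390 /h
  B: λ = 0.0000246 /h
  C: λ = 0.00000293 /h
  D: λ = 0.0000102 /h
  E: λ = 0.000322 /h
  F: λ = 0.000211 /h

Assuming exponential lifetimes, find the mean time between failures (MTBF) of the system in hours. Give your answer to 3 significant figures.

Series of exponential components: λ_sys = Σ λ_i
λ_sys = 0.000390 + 0.0000246 + 0.00000293 + 0.0000102 + 0.000322 + 0.000211 = 9.6073e-04 /h
MTBF = 1 / λ_sys = 1040 h

1040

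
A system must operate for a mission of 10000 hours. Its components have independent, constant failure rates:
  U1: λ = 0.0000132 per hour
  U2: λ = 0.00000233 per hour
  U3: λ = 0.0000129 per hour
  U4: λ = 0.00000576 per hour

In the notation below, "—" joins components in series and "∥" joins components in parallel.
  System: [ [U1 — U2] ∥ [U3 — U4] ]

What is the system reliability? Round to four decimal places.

R(U1) = exp(−0.0000132 × 10000) = 0.876341
R(U2) = exp(−0.00000233 × 10000) = 0.976969
R(U3) = exp(−0.0000129 × 10000) = 0.878974
R(U4) = exp(−0.00000576 × 10000) = 0.944027
Series (U1 and U2): 0.876341 × 0.976969 = 0.856158
Series (U3 and U4): 0.878974 × 0.944027 = 0.829775
Parallel ([0.856158] and [0.829775]): 1 − (1 − 0.856158)(1 − 0.829775) = 0.9755

0.9755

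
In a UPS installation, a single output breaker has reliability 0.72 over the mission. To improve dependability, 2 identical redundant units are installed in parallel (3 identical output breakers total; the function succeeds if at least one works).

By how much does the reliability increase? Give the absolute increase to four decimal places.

R_before = 0.72
R_after = 1 − (1 − 0.72)^3 = 0.9780
ΔR = 0.9780 − 0.72 = 0.2580

0.2580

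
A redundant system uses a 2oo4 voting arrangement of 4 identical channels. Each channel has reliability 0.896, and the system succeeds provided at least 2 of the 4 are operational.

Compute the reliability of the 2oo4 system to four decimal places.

R = Σ_{i=2}^{4} C(4,i) p^i (1−p)^{4−i} with p = 0.896
C(4,2)·0.896^2·0.104^2 = 0.052100
C(4,3)·0.896^3·0.104^1 = 0.299238
C(4,4)·0.896^4·0.104^0 = 0.644514
Sum = 0.9959

0.9959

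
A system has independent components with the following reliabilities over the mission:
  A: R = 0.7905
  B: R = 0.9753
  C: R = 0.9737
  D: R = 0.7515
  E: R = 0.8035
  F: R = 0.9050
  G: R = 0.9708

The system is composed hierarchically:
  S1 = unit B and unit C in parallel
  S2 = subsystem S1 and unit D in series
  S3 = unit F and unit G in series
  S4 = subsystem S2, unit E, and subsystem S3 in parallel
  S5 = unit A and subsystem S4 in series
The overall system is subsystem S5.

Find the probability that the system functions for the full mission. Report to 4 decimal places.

Parallel (B and C): 1 − (1 − 0.975300)(1 − 0.973700) = 0.999350
Series ([0.999350] and D): 0.999350 × 0.751500 = 0.751012
Series (F and G): 0.905000 × 0.970800 = 0.878574
Parallel ([0.751012], E, and [0.878574]): 1 − (1 − 0.751012)(1 − 0.803500)(1 − 0.878574) = 0.994059
Series (A and [0.994059]): 0.790500 × 0.994059 = 0.7858

0.7858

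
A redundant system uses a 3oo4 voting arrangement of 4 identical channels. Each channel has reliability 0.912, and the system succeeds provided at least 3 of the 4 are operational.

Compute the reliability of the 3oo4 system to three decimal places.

R = Σ_{i=3}^{4} C(4,i) p^i (1−p)^{4−i} with p = 0.912
C(4,3)·0.912^3·0.088^1 = 0.26701
C(4,4)·0.912^4·0.088^0 = 0.69180
Sum = 0.959

0.959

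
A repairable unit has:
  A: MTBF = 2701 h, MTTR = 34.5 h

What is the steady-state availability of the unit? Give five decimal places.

0.98739

A(A) = MTBF/(MTBF+MTTR) = 2701/(2701+34.5) = 0.98739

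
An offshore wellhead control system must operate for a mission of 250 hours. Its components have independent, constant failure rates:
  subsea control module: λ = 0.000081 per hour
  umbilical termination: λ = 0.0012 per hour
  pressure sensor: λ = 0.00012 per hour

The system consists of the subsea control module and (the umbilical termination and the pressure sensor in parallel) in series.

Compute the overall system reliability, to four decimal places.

R(subsea control module) = exp(−0.000081 × 250) = 0.979954
R(umbilical termination) = exp(−0.0012 × 250) = 0.740818
R(pressure sensor) = exp(−0.00012 × 250) = 0.970446
Parallel (umbilical termination and pressure sensor): 1 − (1 − 0.740818)(1 − 0.970446) = 0.992340
Series (subsea control module and [0.992340]): 0.979954 × 0.992340 = 0.9724

0.9724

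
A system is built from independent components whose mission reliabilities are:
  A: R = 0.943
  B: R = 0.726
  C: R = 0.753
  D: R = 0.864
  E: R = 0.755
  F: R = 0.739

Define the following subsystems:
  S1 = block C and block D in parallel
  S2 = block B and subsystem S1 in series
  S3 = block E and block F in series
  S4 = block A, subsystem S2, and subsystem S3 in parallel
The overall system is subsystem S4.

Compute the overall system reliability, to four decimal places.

Parallel (C and D): 1 − (1 − 0.753000)(1 − 0.864000) = 0.966408
Series (B and [0.966408]): 0.726000 × 0.966408 = 0.701612
Series (E and F): 0.755000 × 0.739000 = 0.557945
Parallel (A, [0.701612], and [0.557945]): 1 − (1 − 0.943000)(1 − 0.701612)(1 − 0.557945) = 0.9925

0.9925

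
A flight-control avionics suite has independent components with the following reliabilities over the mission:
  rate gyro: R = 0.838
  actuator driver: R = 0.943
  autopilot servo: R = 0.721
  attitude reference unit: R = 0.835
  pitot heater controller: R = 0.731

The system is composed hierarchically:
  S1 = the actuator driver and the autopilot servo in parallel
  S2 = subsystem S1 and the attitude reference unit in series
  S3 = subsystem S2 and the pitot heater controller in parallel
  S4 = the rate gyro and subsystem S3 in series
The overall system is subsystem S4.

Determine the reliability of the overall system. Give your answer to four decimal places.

Parallel (actuator driver and autopilot servo): 1 − (1 − 0.943000)(1 − 0.721000) = 0.984097
Series ([0.984097] and attitude reference unit): 0.984097 × 0.835000 = 0.821721
Parallel ([0.821721] and pitot heater controller): 1 − (1 − 0.821721)(1 − 0.731000) = 0.952043
Series (rate gyro and [0.952043]): 0.838000 × 0.952043 = 0.7978

0.7978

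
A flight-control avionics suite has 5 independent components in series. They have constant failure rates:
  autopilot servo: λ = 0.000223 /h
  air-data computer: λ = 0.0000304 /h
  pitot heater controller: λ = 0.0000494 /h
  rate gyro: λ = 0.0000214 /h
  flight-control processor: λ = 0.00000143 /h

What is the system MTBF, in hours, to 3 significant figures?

3070

Series of exponential components: λ_sys = Σ λ_i
λ_sys = 0.000223 + 0.0000304 + 0.0000494 + 0.0000214 + 0.00000143 = 3.2563e-04 /h
MTBF = 1 / λ_sys = 3070 h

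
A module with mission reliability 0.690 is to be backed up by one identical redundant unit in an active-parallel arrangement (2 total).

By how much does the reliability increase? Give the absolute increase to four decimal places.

R_before = 0.690
R_after = 1 − (1 − 0.690)^2 = 0.9039
ΔR = 0.9039 − 0.690 = 0.2139

0.2139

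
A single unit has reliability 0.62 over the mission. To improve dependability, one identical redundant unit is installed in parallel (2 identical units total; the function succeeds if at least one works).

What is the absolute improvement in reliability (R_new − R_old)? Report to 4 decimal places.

0.2356

R_before = 0.62
R_after = 1 − (1 − 0.62)^2 = 0.8556
ΔR = 0.8556 − 0.62 = 0.2356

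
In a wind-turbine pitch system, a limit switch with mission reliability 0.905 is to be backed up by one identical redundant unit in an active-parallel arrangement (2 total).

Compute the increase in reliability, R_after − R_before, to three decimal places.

0.086

R_before = 0.905
R_after = 1 − (1 − 0.905)^2 = 0.991
ΔR = 0.991 − 0.905 = 0.086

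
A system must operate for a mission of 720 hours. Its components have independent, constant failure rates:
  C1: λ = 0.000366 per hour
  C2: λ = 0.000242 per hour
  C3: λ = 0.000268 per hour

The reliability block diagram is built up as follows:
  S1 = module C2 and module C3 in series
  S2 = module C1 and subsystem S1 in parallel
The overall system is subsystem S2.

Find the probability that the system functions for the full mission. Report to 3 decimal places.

0.929

R(C1) = exp(−0.000366 × 720) = 0.76834
R(C2) = exp(−0.000242 × 720) = 0.84010
R(C3) = exp(−0.000268 × 720) = 0.82451
Series (C2 and C3): 0.84010 × 0.82451 = 0.69267
Parallel (C1 and [0.69267]): 1 − (1 − 0.76834)(1 − 0.69267) = 0.929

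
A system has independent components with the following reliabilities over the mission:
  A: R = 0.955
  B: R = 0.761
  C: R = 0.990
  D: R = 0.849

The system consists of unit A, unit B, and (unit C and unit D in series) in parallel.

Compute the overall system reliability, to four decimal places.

0.9983

Series (C and D): 0.990000 × 0.849000 = 0.840510
Parallel (A, B, and [0.840510]): 1 − (1 − 0.955000)(1 − 0.761000)(1 − 0.840510) = 0.9983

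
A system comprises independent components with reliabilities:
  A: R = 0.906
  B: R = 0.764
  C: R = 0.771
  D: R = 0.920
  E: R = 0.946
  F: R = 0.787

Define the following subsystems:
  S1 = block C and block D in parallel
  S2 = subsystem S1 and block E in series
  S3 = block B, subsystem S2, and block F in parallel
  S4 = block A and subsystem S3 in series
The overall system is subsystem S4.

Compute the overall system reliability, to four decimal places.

0.9028

Parallel (C and D): 1 − (1 − 0.771000)(1 − 0.920000) = 0.981680
Series ([0.981680] and E): 0.981680 × 0.946000 = 0.928669
Parallel (B, [0.928669], and F): 1 − (1 − 0.764000)(1 − 0.928669)(1 − 0.787000) = 0.996414
Series (A and [0.996414]): 0.906000 × 0.996414 = 0.9028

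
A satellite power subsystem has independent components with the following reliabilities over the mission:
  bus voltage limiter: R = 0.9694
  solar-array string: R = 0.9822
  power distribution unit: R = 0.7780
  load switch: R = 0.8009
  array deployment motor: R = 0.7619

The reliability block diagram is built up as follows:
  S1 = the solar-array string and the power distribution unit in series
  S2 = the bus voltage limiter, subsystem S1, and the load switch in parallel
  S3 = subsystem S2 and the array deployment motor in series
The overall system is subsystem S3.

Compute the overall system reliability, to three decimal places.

Series (solar-array string and power distribution unit): 0.98220 × 0.77800 = 0.76415
Parallel (bus voltage limiter, [0.76415], and load switch): 1 − (1 − 0.96940)(1 − 0.76415)(1 − 0.80090) = 0.99856
Series ([0.99856] and array deployment motor): 0.99856 × 0.76190 = 0.761

0.761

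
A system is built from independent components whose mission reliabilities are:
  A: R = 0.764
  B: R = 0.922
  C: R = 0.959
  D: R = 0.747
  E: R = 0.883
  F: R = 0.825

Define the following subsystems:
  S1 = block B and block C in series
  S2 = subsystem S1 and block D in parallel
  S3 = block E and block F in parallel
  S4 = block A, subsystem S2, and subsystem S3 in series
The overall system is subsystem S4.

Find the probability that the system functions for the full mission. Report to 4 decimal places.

Series (B and C): 0.922000 × 0.959000 = 0.884198
Parallel ([0.884198] and D): 1 − (1 − 0.884198)(1 − 0.747000) = 0.970702
Parallel (E and F): 1 − (1 − 0.883000)(1 − 0.825000) = 0.979525
Series (A, [0.970702], and [0.979525]): 0.764000 × 0.970702 × 0.979525 = 0.7264

0.7264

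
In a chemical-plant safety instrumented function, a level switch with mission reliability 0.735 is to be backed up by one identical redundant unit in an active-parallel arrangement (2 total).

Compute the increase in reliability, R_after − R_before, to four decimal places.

0.1948

R_before = 0.735
R_after = 1 − (1 − 0.735)^2 = 0.9298
ΔR = 0.9298 − 0.735 = 0.1948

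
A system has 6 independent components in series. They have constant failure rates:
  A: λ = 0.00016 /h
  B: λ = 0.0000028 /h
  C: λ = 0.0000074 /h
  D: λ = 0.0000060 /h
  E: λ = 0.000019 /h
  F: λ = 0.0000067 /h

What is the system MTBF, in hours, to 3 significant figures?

4950

Series of exponential components: λ_sys = Σ λ_i
λ_sys = 0.00016 + 0.0000028 + 0.0000074 + 0.0000060 + 0.000019 + 0.0000067 = 2.0190e-04 /h
MTBF = 1 / λ_sys = 4950 h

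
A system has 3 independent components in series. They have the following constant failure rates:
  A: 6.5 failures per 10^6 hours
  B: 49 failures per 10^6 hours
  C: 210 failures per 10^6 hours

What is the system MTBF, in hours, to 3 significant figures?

3770

Series of exponential components: λ_sys = Σ λ_i
λ_sys = 0.0000065 + 0.000049 + 0.00021 = 2.6550e-04 /h
MTBF = 1 / λ_sys = 3770 h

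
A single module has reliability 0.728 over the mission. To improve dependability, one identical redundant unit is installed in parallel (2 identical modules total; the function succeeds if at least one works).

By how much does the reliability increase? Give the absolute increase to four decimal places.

R_before = 0.728
R_after = 1 − (1 − 0.728)^2 = 0.9260
ΔR = 0.9260 − 0.728 = 0.1980

0.1980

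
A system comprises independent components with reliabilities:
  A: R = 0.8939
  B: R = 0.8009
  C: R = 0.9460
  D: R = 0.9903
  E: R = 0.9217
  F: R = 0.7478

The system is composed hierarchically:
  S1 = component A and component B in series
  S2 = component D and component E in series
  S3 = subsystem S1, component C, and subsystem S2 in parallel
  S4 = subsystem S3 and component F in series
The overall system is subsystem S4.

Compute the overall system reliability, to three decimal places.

0.747

Series (A and B): 0.89390 × 0.80090 = 0.71592
Series (D and E): 0.99030 × 0.92170 = 0.91276
Parallel ([0.71592], C, and [0.91276]): 1 − (1 − 0.71592)(1 − 0.94600)(1 − 0.91276) = 0.99866
Series ([0.99866] and F): 0.99866 × 0.74780 = 0.747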